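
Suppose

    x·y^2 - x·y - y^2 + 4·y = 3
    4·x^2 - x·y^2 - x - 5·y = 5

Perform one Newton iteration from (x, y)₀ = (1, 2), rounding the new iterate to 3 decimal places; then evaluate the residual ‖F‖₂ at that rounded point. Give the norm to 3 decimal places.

3.518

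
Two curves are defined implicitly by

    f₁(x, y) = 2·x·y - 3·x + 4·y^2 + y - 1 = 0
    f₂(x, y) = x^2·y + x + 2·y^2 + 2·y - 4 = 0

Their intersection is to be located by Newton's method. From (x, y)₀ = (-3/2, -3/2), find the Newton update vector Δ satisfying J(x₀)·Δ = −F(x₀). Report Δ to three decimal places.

At (-3/2, -3/2): F = (15.500, -7.375).
Jacobian J = [[2·y - 3, 2·x + 8·y + 1], [2·x·y + 1, x^2 + 4·y + 2]].
At the point, J = [[-6.000, -14.000], [5.500, -1.750]] (det J = 87.500).
Solving J·Δ = −F gives Δ = (1.490, 0.469).

(1.490, 0.469)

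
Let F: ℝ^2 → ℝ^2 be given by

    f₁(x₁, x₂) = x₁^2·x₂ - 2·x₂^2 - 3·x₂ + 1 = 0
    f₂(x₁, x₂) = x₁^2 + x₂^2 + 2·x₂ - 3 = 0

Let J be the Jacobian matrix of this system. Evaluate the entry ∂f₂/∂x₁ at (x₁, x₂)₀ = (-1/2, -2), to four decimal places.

∂f₂/∂x₁ = 2·x₁.
At (-1/2, -2) this is -1.0000.

-1.0000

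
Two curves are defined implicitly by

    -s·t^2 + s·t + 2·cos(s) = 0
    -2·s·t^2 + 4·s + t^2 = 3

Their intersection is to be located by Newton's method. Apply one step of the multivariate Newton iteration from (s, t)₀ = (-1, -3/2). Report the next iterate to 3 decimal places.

(1.679, -1.677)

At (-1, -3/2): F = (4.83060, -0.250).
Jacobian J = [[-t^2 + t - 2·sin(s), -2·s·t + s], [-2·t^2 + 4, -4·s·t + 2·t]].
At the point, J = [[-2.06706, -4.000], [-0.500, -9.000]] (det J = 16.60352).
Solving J·Δ = −F gives Δ = (2.679, -0.177).
Then the next iterate is (s, t)₁ = (1.679, -1.677).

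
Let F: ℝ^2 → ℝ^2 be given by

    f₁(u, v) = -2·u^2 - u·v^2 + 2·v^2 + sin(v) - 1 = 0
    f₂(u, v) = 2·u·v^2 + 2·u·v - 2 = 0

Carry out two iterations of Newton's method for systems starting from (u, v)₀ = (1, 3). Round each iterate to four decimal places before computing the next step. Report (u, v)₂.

At (1, 3): F = (6.141120, 22.0000).
Jacobian J = [[-4·u - v^2, -2·u·v + 4·v + cos(v)], [2·v^2 + 2·v, 4·u·v + 2·u]].
At the point, J = [[-13.0000, 5.010008], [24.0000, 14.0000]] (det J = -302.240180).
Solving J·Δ = −F gives Δ = (-0.0802, -1.4339).
Then the next iterate is (u, v)₁ = (0.9198, 1.5661).
Round to (0.9198, 1.5661) and repeat: F = (0.957298, 5.392928), J = [[-6.131869, 3.388099], [8.037538, 7.601595]].
Δ = (-0.1489, -0.5520), so (u, v)₂ = (0.7709, 1.0141).

(0.7709, 1.0141)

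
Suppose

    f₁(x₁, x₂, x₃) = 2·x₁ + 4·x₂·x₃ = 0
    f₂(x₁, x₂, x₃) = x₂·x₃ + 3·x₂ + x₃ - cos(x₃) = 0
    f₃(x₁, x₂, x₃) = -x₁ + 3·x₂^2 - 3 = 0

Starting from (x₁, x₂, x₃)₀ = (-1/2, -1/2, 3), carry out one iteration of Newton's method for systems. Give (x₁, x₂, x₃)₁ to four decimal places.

(-3.1496, -0.2001, -1.3504)

At (-1/2, -1/2, 3): F = (-7.0000, 0.989992, -1.7500).
Jacobian J = [[2, 4·x₃, 4·x₂], [0, x₃ + 3, x₂ + sin(x₃) + 1], [-1, 6·x₂, 0]].
At the point, J = [[2.0000, 12.0000, -2.0000], [0.0000, 6.0000, 0.641120], [-1.0000, -3.0000, 0.0000]] (det J = -15.846720).
Solving J·Δ = −F gives Δ = (-2.6496, 0.2999, -4.3504).
Then the next iterate is (x₁, x₂, x₃)₁ = (-3.1496, -0.2001, -1.3504).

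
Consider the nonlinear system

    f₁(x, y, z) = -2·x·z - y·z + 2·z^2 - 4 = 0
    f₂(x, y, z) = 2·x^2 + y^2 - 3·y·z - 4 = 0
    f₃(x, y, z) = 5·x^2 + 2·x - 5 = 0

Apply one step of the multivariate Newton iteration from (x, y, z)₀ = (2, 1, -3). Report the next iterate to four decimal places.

At (2, 1, -3): F = (29.0000, 14.0000, 19.0000).
Jacobian J = [[-2·z, -z, -2·x - y + 4·z], [4·x, 2·y - 3·z, -3·y], [10·x + 2, 0, 0]].
At the point, J = [[6.0000, 3.0000, -17.0000], [8.0000, 11.0000, -3.0000], [22.0000, 0.0000, 0.0000]] (det J = 3916.0000).
Solving J·Δ = −F gives Δ = (-0.8636, -0.2758, 1.3524).
Then the next iterate is (x, y, z)₁ = (1.1364, 0.7242, -1.6476).

(1.1364, 0.7242, -1.6476)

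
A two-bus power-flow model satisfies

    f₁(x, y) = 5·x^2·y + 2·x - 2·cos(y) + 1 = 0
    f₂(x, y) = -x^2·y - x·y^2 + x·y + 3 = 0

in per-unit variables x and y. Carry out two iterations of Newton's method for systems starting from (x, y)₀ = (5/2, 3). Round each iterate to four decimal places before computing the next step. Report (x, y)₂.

(0.4676, 2.9907)

At (5/2, 3): F = (101.729985, -30.7500).
Jacobian J = [[10·x·y + 2, 5·x^2 + 2·sin(y)], [-2·x·y - y^2 + y, -x^2 - 2·x·y + x]].
At the point, J = [[77.0000, 31.532240], [-21.0000, -18.7500]] (det J = -781.572960).
Solving J·Δ = −F gives Δ = (-1.1999, -0.2961).
Then the next iterate is (x, y)₁ = (1.3001, 2.7039).
Round to (1.3001, 2.7039) and repeat: F = (28.263134, -7.560083), J = [[37.153404, 9.299002], [-11.637856, -7.420841]].
Δ = (-0.8325, 0.2868), so (x, y)₂ = (0.4676, 2.9907).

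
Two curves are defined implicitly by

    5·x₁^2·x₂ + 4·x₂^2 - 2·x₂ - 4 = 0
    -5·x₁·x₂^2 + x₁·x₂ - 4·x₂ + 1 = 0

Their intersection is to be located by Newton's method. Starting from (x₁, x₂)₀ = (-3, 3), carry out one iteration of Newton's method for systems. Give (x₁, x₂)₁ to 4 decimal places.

At (-3, 3): F = (161.0000, 115.0000).
Jacobian J = [[10·x₁·x₂, 5·x₁^2 + 8·x₂ - 2], [-5·x₂^2 + x₂, -10·x₁·x₂ + x₁ - 4]].
At the point, J = [[-90.0000, 67.0000], [-42.0000, 83.0000]] (det J = -4656.0000).
Solving J·Δ = −F gives Δ = (1.2152, -0.7706).
Then the next iterate is (x₁, x₂)₁ = (-1.7848, 2.2294).

(-1.7848, 2.2294)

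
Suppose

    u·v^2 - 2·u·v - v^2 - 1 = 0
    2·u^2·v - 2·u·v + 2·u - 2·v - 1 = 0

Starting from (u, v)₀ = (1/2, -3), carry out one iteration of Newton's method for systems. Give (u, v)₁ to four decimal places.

At (1/2, -3): F = (-2.5000, 7.5000).
Jacobian J = [[v^2 - 2·v, 2·u·v - 2·u - 2·v], [4·u·v - 2·v + 2, 2·u^2 - 2·u - 2]].
At the point, J = [[15.0000, 2.0000], [2.0000, -2.5000]] (det J = -41.5000).
Solving J·Δ = −F gives Δ = (-0.2108, 2.8313).
Then the next iterate is (u, v)₁ = (0.2892, -0.1687).

(0.2892, -0.1687)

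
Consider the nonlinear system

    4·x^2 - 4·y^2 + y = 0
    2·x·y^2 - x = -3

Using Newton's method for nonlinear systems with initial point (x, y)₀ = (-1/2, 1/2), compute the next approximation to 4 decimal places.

(-4.2000, 5.6000)

At (-1/2, 1/2): F = (0.5000, 3.2500).
Jacobian J = [[8·x, -8·y + 1], [2·y^2 - 1, 4·x·y]].
At the point, J = [[-4.0000, -3.0000], [-0.5000, -1.0000]] (det J = 2.5000).
Solving J·Δ = −F gives Δ = (-3.7000, 5.1000).
Then the next iterate is (x, y)₁ = (-4.2000, 5.6000).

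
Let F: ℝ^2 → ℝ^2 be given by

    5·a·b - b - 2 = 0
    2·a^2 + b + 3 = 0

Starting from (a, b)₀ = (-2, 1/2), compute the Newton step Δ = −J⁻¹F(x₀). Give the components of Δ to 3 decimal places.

At (-2, 1/2): F = (-7.500, 11.500).
Jacobian J = [[5·b, 5·a - 1], [4·a, 1]].
At the point, J = [[2.500, -11.000], [-8.000, 1.000]] (det J = -85.500).
Solving J·Δ = −F gives Δ = (1.392, -0.365).

(1.392, -0.365)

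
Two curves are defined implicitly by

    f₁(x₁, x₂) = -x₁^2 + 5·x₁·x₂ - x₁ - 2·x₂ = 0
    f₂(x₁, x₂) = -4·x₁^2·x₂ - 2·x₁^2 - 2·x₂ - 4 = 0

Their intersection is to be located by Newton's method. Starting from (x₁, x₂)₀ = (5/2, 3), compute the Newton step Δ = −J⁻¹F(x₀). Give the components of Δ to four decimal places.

At (5/2, 3): F = (22.7500, -97.5000).
Jacobian J = [[-2·x₁ + 5·x₂ - 1, 5·x₁ - 2], [-8·x₁·x₂ - 4·x₁, -4·x₁^2 - 2]].
At the point, J = [[9.0000, 10.5000], [-70.0000, -27.0000]] (det J = 492.0000).
Solving J·Δ = −F gives Δ = (-0.8323, -1.4533).

(-0.8323, -1.4533)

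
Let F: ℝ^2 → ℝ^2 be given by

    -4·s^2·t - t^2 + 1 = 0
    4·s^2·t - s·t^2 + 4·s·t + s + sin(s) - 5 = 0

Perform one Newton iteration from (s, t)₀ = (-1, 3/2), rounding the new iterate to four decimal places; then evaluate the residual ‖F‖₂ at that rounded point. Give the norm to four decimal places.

1191.2709

At (-1, 3/2): F = (-7.2500, -4.591471).
Jacobian J = [[-8·s·t, -4·s^2 - 2·t], [8·s·t - t^2 + 4·t + cos(s) + 1, 4·s^2 - 2·s·t + 4·s]].
At the point, J = [[12.0000, -7.0000], [-6.709698, 3.0000]] (det J = -10.967884).
Solving J·Δ = −F gives Δ = (-4.9135, -9.4588).
Then the next iterate is (s, t)₁ = (-5.9135, -7.9588).
Re-evaluating at (-5.9135, -7.9588): F = (1050.917964, -560.979325), so ‖F‖₂ = 1191.2709.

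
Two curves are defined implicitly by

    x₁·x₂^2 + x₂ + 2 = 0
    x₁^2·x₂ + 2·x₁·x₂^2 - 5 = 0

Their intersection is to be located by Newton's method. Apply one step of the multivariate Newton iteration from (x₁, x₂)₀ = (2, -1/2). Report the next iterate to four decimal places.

At (2, -1/2): F = (2.0000, -6.0000).
Jacobian J = [[x₂^2, 2·x₁·x₂ + 1], [2·x₁·x₂ + 2·x₂^2, x₁^2 + 4·x₁·x₂]].
At the point, J = [[0.2500, -1.0000], [-1.5000, 0.0000]] (det J = -1.5000).
Solving J·Δ = −F gives Δ = (-4.0000, 1.0000).
Then the next iterate is (x₁, x₂)₁ = (-2.0000, 0.5000).

(-2.0000, 0.5000)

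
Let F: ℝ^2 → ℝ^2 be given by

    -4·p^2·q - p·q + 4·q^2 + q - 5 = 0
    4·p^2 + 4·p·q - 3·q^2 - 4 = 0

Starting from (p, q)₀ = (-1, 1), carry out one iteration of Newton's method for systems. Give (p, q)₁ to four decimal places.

At (-1, 1): F = (-3.0000, -7.0000).
Jacobian J = [[-8·p·q - q, -4·p^2 - p + 8·q + 1], [8·p + 4·q, 4·p - 6·q]].
At the point, J = [[7.0000, 6.0000], [-4.0000, -10.0000]] (det J = -46.0000).
Solving J·Δ = −F gives Δ = (1.5652, -1.3261).
Then the next iterate is (p, q)₁ = (0.5652, -0.3261).

(0.5652, -0.3261)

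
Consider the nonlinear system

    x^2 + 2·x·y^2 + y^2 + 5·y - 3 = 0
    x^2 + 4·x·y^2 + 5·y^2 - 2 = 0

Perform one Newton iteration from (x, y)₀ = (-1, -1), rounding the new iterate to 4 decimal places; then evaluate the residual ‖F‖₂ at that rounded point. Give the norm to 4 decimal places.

2.9144

At (-1, -1): F = (-8.0000, 0.0000).
Jacobian J = [[2·x + 2·y^2, 4·x·y + 2·y + 5], [2·x + 4·y^2, 8·x·y + 10·y]].
At the point, J = [[0.0000, 7.0000], [2.0000, -2.0000]] (det J = -14.0000).
Solving J·Δ = −F gives Δ = (1.1429, 1.1429).
Then the next iterate is (x, y)₁ = (0.1429, 0.1429).
Re-evaluating at (0.1429, 0.1429): F = (-2.238823, -1.865805), so ‖F‖₂ = 2.9144.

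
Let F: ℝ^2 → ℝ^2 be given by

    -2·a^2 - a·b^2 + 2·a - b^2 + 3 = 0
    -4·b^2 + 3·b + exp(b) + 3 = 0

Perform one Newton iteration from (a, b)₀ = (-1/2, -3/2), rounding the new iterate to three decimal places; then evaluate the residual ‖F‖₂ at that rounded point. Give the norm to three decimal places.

At (-1/2, -3/2): F = (0.375, -10.27687).
Jacobian J = [[-4·a - b^2 + 2, -2·a·b - 2·b], [0, -8·b + exp(b) + 3]].
At the point, J = [[1.750, 1.500], [0.000, 15.22313]] (det J = 26.64048).
Solving J·Δ = −F gives Δ = (-0.793, 0.675).
Then the next iterate is (a, b)₁ = (-1.293, -0.825).
Re-evaluating at (-1.293, -0.825): F = (-2.73027, -1.75927), so ‖F‖₂ = 3.248.

3.248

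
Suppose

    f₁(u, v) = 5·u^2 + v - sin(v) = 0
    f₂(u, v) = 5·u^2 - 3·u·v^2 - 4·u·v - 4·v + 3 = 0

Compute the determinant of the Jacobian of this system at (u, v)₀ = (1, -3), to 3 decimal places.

109.950

J = [[10·u, -cos(v) + 1], [10·u - 3·v^2 - 4·v, -6·u·v - 4·u - 4]].
At the point, J = [[10.000, 1.98999], [-5.000, 10.000]].
det J = 109.950.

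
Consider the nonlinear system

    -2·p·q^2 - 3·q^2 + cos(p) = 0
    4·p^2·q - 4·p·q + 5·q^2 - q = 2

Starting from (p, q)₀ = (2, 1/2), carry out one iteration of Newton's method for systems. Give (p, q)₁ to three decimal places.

At (2, 1/2): F = (-2.16615, 2.750).
Jacobian J = [[-2·q^2 - sin(p), -4·p·q - 6·q], [8·p·q - 4·q, 4·p^2 - 4·p + 10·q - 1]].
At the point, J = [[-1.40930, -7.000], [6.000, 12.000]] (det J = 25.08843).
Solving J·Δ = −F gives Δ = (0.269, -0.364).
Then the next iterate is (p, q)₁ = (2.269, 0.136).

(2.269, 0.136)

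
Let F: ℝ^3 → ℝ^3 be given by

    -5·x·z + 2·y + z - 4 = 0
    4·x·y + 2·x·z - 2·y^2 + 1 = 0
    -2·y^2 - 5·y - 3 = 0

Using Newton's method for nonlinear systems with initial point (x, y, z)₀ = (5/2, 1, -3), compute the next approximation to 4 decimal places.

(2.3900, -0.1111, -0.5107)

At (5/2, 1, -3): F = (32.5000, -6.0000, -10.0000).
Jacobian J = [[-5·z, 2, -5·x + 1], [4·y + 2·z, 4·x - 4·y, 2·x], [0, -4·y - 5, 0]].
At the point, J = [[15.0000, 2.0000, -11.5000], [-2.0000, 6.0000, 5.0000], [0.0000, -9.0000, 0.0000]] (det J = 468.0000).
Solving J·Δ = −F gives Δ = (-0.1100, -1.1111, 2.4893).
Then the next iterate is (x, y, z)₁ = (2.3900, -0.1111, -0.5107).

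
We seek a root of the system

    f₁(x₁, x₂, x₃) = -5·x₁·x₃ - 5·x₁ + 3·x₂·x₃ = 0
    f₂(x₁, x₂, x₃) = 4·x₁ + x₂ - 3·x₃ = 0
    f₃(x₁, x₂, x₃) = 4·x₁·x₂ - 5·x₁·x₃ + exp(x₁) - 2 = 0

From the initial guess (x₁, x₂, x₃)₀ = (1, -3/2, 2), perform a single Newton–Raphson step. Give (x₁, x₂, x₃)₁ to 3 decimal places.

(0.581, -1.035, 0.429)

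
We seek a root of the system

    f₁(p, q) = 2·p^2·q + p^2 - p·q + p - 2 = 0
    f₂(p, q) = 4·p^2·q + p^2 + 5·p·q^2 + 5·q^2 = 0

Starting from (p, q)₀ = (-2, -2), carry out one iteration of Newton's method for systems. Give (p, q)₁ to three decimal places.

(2.000, -6.000)

At (-2, -2): F = (-20.000, -48.000).
Jacobian J = [[4·p·q + 2·p - q + 1, 2·p^2 - p], [8·p·q + 2·p + 5·q^2, 4·p^2 + 10·p·q + 10·q]].
At the point, J = [[15.000, 10.000], [48.000, 36.000]] (det J = 60.000).
Solving J·Δ = −F gives Δ = (4.000, -4.000).
Then the next iterate is (p, q)₁ = (2.000, -6.000).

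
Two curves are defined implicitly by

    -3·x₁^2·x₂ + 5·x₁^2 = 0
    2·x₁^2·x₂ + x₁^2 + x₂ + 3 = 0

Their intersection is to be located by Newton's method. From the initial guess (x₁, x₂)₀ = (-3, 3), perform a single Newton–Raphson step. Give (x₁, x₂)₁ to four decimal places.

(-1.2611, 3.2124)

At (-3, 3): F = (-36.0000, 69.0000).
Jacobian J = [[-6·x₁·x₂ + 10·x₁, -3·x₁^2], [4·x₁·x₂ + 2·x₁, 2·x₁^2 + 1]].
At the point, J = [[24.0000, -27.0000], [-42.0000, 19.0000]] (det J = -678.0000).
Solving J·Δ = −F gives Δ = (1.7389, 0.2124).
Then the next iterate is (x₁, x₂)₁ = (-1.2611, 3.2124).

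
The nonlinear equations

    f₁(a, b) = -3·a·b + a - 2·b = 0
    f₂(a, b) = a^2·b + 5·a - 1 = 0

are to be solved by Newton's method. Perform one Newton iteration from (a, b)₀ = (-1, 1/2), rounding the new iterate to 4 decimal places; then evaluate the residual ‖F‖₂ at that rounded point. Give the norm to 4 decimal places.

3.5442

At (-1, 1/2): F = (-0.5000, -5.5000).
Jacobian J = [[-3·b + 1, -3·a - 2], [2·a·b + 5, a^2]].
At the point, J = [[-0.5000, 1.0000], [4.0000, 1.0000]] (det J = -4.5000).
Solving J·Δ = −F gives Δ = (1.1111, 1.0556).
Then the next iterate is (a, b)₁ = (0.1111, 1.5556).
Re-evaluating at (0.1111, 1.5556): F = (-3.518581, -0.425299), so ‖F‖₂ = 3.5442.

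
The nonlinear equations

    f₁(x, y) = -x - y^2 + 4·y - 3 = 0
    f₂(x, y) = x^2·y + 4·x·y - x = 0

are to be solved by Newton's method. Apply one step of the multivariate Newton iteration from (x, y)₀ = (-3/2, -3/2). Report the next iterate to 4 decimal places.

(-0.8735, -0.0176)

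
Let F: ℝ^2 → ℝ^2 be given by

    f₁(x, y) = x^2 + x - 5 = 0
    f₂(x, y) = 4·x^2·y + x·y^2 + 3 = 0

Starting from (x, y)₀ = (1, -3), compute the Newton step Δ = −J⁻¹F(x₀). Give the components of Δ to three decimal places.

(1.000, -7.500)

At (1, -3): F = (-3.000, 0.000).
Jacobian J = [[2·x + 1, 0], [8·x·y + y^2, 4·x^2 + 2·x·y]].
At the point, J = [[3.000, 0.000], [-15.000, -2.000]] (det J = -6.000).
Solving J·Δ = −F gives Δ = (1.000, -7.500).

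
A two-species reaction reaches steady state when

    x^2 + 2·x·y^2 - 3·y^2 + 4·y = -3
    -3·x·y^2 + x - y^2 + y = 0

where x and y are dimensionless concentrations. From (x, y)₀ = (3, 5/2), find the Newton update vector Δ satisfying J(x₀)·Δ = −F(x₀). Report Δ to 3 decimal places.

At (3, 5/2): F = (40.750, -57.000).
Jacobian J = [[2·x + 2·y^2, 4·x·y - 6·y + 4], [-3·y^2 + 1, -6·x·y - 2·y + 1]].
At the point, J = [[18.500, 19.000], [-17.750, -49.000]] (det J = -569.250).
Solving J·Δ = −F gives Δ = (-1.605, -0.582).

(-1.605, -0.582)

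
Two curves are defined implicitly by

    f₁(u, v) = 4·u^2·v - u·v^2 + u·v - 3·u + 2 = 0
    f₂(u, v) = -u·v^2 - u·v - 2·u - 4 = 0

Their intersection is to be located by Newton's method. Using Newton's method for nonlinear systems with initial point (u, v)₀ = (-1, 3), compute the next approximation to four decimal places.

At (-1, 3): F = (23.0000, 10.0000).
Jacobian J = [[8·u·v - v^2 + v - 3, 4·u^2 - 2·u·v + u], [-v^2 - v - 2, -2·u·v - u]].
At the point, J = [[-33.0000, 9.0000], [-14.0000, 7.0000]] (det J = -105.0000).
Solving J·Δ = −F gives Δ = (0.6762, -0.0762).
Then the next iterate is (u, v)₁ = (-0.3238, 2.9238).

(-0.3238, 2.9238)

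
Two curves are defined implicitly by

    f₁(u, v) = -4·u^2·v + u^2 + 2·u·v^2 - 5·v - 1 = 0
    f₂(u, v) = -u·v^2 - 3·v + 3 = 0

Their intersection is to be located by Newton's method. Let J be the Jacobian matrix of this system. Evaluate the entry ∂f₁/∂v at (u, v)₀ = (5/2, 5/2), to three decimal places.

∂f₁/∂v = -4·u^2 + 4·u·v - 5.
At (5/2, 5/2) this is -5.000.

-5.000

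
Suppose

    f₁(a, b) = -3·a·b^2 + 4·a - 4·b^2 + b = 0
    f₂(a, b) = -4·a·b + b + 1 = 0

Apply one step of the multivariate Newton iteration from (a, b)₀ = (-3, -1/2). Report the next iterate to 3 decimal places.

(0.348, -0.592)

At (-3, -1/2): F = (-11.250, -5.500).
Jacobian J = [[-3·b^2 + 4, -6·a·b - 8·b + 1], [-4·b, -4·a + 1]].
At the point, J = [[3.250, -4.000], [2.000, 13.000]] (det J = 50.250).
Solving J·Δ = −F gives Δ = (3.348, -0.092).
Then the next iterate is (a, b)₁ = (0.348, -0.592).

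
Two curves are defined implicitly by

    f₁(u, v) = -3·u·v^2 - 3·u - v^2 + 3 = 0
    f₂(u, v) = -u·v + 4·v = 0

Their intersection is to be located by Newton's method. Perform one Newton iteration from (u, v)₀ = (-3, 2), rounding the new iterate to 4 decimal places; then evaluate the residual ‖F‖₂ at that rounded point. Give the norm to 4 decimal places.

40.8906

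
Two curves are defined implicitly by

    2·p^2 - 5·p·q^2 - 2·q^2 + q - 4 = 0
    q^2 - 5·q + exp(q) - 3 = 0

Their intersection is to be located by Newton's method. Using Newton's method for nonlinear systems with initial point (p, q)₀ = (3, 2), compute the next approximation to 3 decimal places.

(-5.612, 2.252)

At (3, 2): F = (-52.000, -1.61094).
Jacobian J = [[4·p - 5·q^2, -10·p·q - 4·q + 1], [0, 2·q + exp(q) - 5]].
At the point, J = [[-8.000, -67.000], [0.000, 6.38906]] (det J = -51.11245).
Solving J·Δ = −F gives Δ = (-8.612, 0.252).
Then the next iterate is (p, q)₁ = (-5.612, 2.252).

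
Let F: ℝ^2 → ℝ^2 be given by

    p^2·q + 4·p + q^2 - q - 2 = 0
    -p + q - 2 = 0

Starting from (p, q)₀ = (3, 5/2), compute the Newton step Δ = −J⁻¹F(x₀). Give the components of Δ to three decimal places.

At (3, 5/2): F = (36.250, -2.500).
Jacobian J = [[2·p·q + 4, p^2 + 2·q - 1], [-1, 1]].
At the point, J = [[19.000, 13.000], [-1.000, 1.000]] (det J = 32.000).
Solving J·Δ = −F gives Δ = (-2.148, 0.352).

(-2.148, 0.352)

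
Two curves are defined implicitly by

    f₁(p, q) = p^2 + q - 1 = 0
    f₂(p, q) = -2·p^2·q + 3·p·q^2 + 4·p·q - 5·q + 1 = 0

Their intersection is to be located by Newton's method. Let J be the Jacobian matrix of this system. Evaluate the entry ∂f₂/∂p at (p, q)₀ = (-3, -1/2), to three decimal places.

-7.250

∂f₂/∂p = -4·p·q + 3·q^2 + 4·q.
At (-3, -1/2) this is -7.250.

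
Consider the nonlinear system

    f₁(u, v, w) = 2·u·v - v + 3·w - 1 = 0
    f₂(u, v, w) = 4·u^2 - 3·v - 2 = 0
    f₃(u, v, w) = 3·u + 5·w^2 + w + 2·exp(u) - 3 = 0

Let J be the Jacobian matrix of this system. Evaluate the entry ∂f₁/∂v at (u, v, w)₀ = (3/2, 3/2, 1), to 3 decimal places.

2.000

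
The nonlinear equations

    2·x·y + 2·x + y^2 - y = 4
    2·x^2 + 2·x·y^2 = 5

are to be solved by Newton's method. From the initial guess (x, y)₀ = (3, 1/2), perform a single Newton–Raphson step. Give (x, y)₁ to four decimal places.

(1.9737, 0.2215)

At (3, 1/2): F = (4.7500, 14.5000).
Jacobian J = [[2·y + 2, 2·x + 2·y - 1], [4·x + 2·y^2, 4·x·y]].
At the point, J = [[3.0000, 6.0000], [12.5000, 6.0000]] (det J = -57.0000).
Solving J·Δ = −F gives Δ = (-1.0263, -0.2785).
Then the next iterate is (x, y)₁ = (1.9737, 0.2215).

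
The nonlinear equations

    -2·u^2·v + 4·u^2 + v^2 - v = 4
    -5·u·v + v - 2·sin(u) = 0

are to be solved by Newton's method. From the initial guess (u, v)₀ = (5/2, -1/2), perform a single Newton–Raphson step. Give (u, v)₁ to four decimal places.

At (5/2, -1/2): F = (28.0000, 4.553056).
Jacobian J = [[-4·u·v + 8·u, -2·u^2 + 2·v - 1], [-5·v - 2·cos(u), -5·u + 1]].
At the point, J = [[25.0000, -14.5000], [4.102287, -11.5000]] (det J = -228.016835).
Solving J·Δ = −F gives Δ = (-1.1226, -0.0046).
Then the next iterate is (u, v)₁ = (1.3774, -0.5046).

(1.3774, -0.5046)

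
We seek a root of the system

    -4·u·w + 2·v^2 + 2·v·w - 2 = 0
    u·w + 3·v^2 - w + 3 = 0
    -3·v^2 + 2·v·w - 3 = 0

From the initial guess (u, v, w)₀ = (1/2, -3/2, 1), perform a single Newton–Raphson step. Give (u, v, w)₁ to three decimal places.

At (1/2, -3/2, 1): F = (-2.500, 9.250, -12.750).
Jacobian J = [[-4·w, 4·v + 2·w, -4·u + 2·v], [w, 6·v, u - 1], [0, -6·v + 2·w, 2·v]].
At the point, J = [[-4.000, -4.000, -5.000], [1.000, -9.000, -0.500], [0.000, 11.000, -3.000]] (det J = -197.000).
Solving J·Δ = −F gives Δ = (-0.775, 0.978, -0.662).
Then the next iterate is (u, v, w)₁ = (-0.275, -0.522, 0.338).

(-0.275, -0.522, 0.338)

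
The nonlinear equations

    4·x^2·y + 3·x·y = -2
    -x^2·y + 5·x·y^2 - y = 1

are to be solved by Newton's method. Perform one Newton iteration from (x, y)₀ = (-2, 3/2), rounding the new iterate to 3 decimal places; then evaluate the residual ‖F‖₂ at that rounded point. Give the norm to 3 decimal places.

At (-2, 3/2): F = (17.000, -31.000).
Jacobian J = [[8·x·y + 3·y, 4·x^2 + 3·x], [-2·x·y + 5·y^2, -x^2 + 10·x·y - 1]].
At the point, J = [[-19.500, 10.000], [17.250, -35.000]] (det J = 510.000).
Solving J·Δ = −F gives Δ = (0.559, -0.610).
Then the next iterate is (x, y)₁ = (-1.441, 0.890).
Re-evaluating at (-1.441, 0.890): F = (5.54480, -9.44515), so ‖F‖₂ = 10.952.

10.952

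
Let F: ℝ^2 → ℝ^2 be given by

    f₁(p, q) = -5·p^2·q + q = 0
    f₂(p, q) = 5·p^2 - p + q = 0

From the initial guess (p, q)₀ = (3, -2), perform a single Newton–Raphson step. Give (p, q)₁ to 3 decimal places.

(1.617, -1.886)

At (3, -2): F = (88.000, 40.000).
Jacobian J = [[-10·p·q, -5·p^2 + 1], [10·p - 1, 1]].
At the point, J = [[60.000, -44.000], [29.000, 1.000]] (det J = 1336.000).
Solving J·Δ = −F gives Δ = (-1.383, 0.114).
Then the next iterate is (p, q)₁ = (1.617, -1.886).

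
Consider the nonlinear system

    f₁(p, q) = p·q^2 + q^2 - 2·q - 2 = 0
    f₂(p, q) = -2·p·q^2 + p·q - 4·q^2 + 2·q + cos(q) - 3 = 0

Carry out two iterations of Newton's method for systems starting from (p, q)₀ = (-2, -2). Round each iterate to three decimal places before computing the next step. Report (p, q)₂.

(-3.401, -3.300)

At (-2, -2): F = (-2.000, -3.41615).
Jacobian J = [[q^2, 2·p·q + 2·q - 2], [-2·q^2 + q, -4·p·q + p - 8·q - sin(q) + 2]].
At the point, J = [[4.000, 2.000], [-10.000, 0.90930]] (det J = 23.63719).
Solving J·Δ = −F gives Δ = (-0.212, 1.424).
Then the next iterate is (p, q)₁ = (-2.212, -0.576).
Round to (-2.212, -0.576) and repeat: F = (-1.25011, -1.89857), J = [[0.33178, -0.60378], [-1.23955, -0.15577]].
Δ = (-1.189, -2.724), so (p, q)₂ = (-3.401, -3.300).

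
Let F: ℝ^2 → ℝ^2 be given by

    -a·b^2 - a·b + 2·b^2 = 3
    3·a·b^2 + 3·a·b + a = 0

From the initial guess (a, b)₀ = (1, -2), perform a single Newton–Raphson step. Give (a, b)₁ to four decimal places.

At (1, -2): F = (3.0000, 7.0000).
Jacobian J = [[-b^2 - b, -2·a·b - a + 4·b], [3·b^2 + 3·b + 1, 6·a·b + 3·a]].
At the point, J = [[-2.0000, -5.0000], [7.0000, -9.0000]] (det J = 53.0000).
Solving J·Δ = −F gives Δ = (-0.1509, 0.6604).
Then the next iterate is (a, b)₁ = (0.8491, -1.3396).

(0.8491, -1.3396)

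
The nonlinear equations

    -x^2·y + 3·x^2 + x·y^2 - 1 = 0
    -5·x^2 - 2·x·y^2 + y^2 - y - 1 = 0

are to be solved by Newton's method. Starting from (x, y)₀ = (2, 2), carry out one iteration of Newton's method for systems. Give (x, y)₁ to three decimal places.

(2.375, -1.500)

At (2, 2): F = (11.000, -35.000).
Jacobian J = [[-2·x·y + 6·x + y^2, -x^2 + 2·x·y], [-10·x - 2·y^2, -4·x·y + 2·y - 1]].
At the point, J = [[8.000, 4.000], [-28.000, -13.000]] (det J = 8.000).
Solving J·Δ = −F gives Δ = (0.375, -3.500).
Then the next iterate is (x, y)₁ = (2.375, -1.500).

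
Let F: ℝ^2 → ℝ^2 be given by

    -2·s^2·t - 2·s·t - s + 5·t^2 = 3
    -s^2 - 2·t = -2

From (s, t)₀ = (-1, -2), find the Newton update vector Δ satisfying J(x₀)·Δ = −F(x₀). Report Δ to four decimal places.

At (-1, -2): F = (18.0000, 5.0000).
Jacobian J = [[-4·s·t - 2·t - 1, -2·s^2 - 2·s + 10·t], [-2·s, -2]].
At the point, J = [[-5.0000, -20.0000], [2.0000, -2.0000]] (det J = 50.0000).
Solving J·Δ = −F gives Δ = (-1.2800, 1.2200).

(-1.2800, 1.2200)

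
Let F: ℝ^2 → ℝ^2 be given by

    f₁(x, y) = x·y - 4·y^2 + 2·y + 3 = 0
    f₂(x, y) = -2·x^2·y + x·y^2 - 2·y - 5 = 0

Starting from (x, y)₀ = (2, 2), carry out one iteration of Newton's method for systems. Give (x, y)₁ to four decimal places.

At (2, 2): F = (-5.0000, -17.0000).
Jacobian J = [[y, x - 8·y + 2], [-4·x·y + y^2, -2·x^2 + 2·x·y - 2]].
At the point, J = [[2.0000, -12.0000], [-12.0000, -2.0000]] (det J = -148.0000).
Solving J·Δ = −F gives Δ = (-1.3108, -0.6351).
Then the next iterate is (x, y)₁ = (0.6892, 1.3649).

(0.6892, 1.3649)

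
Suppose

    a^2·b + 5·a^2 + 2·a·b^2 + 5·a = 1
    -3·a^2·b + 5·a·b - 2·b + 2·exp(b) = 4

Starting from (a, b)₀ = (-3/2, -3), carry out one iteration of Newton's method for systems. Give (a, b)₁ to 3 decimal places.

At (-3/2, -3): F = (-31.000, 44.84957).
Jacobian J = [[2·a·b + 10·a + 2·b^2 + 5, a^2 + 4·a·b], [-6·a·b + 5·b, -3·a^2 + 5·a + 2·exp(b) - 2]].
At the point, J = [[17.000, 20.250], [-42.000, -16.15043]] (det J = 575.94276).
Solving J·Δ = −F gives Δ = (0.708, 0.937).
Then the next iterate is (a, b)₁ = (-0.792, -2.063).

(-0.792, -2.063)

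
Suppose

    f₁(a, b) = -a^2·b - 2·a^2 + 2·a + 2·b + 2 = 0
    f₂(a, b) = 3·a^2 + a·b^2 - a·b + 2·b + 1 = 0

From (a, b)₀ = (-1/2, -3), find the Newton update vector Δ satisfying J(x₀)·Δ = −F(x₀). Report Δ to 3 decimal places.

(-0.799, 3.171)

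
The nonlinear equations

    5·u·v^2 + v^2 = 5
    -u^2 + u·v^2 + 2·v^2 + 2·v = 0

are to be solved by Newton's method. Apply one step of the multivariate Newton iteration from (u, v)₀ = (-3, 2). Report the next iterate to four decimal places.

At (-3, 2): F = (-61.0000, -9.0000).
Jacobian J = [[5·v^2, 10·u·v + 2·v], [-2·u + v^2, 2·u·v + 4·v + 2]].
At the point, J = [[20.0000, -56.0000], [10.0000, -2.0000]] (det J = 520.0000).
Solving J·Δ = −F gives Δ = (0.7346, -0.8269).
Then the next iterate is (u, v)₁ = (-2.2654, 1.1731).

(-2.2654, 1.1731)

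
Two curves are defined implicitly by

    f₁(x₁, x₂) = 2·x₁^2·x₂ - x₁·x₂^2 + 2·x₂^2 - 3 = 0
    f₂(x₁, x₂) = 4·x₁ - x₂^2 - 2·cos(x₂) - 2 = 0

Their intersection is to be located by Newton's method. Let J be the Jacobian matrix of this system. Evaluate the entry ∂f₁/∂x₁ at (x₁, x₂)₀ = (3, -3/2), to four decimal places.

-20.2500

∂f₁/∂x₁ = 4·x₁·x₂ - x₂^2.
At (3, -3/2) this is -20.2500.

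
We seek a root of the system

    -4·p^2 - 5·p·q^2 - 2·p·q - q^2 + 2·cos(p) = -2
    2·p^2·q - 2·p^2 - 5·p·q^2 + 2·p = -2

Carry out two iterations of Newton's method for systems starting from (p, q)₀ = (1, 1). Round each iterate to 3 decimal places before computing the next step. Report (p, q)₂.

(-0.035, 1.656)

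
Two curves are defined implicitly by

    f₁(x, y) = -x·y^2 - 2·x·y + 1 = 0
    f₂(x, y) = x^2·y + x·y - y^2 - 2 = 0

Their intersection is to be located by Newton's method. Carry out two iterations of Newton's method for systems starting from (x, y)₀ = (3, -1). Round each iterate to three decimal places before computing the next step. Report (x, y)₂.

(0.775, -1.334)

At (3, -1): F = (4.000, -15.000).
Jacobian J = [[-y^2 - 2·y, -2·x·y - 2·x], [2·x·y + y, x^2 + x - 2·y]].
At the point, J = [[1.000, 0.000], [-7.000, 14.000]] (det J = 14.000).
Solving J·Δ = −F gives Δ = (-4.000, -0.929).
Then the next iterate is (x, y)₁ = (-1.000, -1.929).
Round to (-1.000, -1.929) and repeat: F = (0.86304, -5.72104), J = [[0.13696, -1.858], [1.929, 3.858]].
Δ = (1.775, 0.595), so (x, y)₂ = (0.775, -1.334).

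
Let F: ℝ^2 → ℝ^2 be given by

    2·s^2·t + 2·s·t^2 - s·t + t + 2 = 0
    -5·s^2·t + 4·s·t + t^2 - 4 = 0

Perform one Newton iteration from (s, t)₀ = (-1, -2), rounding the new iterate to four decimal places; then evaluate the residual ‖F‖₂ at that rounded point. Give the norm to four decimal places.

5.7212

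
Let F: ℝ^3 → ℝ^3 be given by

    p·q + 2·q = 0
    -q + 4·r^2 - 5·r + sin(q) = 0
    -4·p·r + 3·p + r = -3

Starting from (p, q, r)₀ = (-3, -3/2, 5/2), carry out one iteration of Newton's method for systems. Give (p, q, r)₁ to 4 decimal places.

(-0.9972, -3.0042, 1.5400)

At (-3, -3/2, 5/2): F = (1.5000, 13.002505, 26.5000).
Jacobian J = [[q, p + 2, 0], [0, cos(q) - 1, 8·r - 5], [-4·r + 3, 0, -4·p + 1]].
At the point, J = [[-1.5000, -1.0000, 0.0000], [0.0000, -0.929263, 15.0000], [-7.0000, 0.0000, 13.0000]] (det J = 123.120625).
Solving J·Δ = −F gives Δ = (2.0028, -1.5042, -0.9600).
Then the next iterate is (p, q, r)₁ = (-0.9972, -3.0042, 1.5400).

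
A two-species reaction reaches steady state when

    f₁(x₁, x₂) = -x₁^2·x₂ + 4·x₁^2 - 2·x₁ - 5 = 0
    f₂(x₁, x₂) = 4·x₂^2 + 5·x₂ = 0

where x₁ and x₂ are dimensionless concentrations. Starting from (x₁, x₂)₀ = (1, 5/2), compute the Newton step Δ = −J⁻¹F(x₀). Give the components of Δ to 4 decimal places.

(4.0000, -1.5000)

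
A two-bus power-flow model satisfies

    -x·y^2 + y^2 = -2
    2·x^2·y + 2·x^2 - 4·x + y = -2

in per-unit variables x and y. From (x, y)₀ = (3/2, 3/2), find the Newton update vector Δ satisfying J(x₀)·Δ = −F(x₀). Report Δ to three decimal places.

(-4.348, 7.106)

At (3/2, 3/2): F = (0.875, 8.750).
Jacobian J = [[-y^2, -2·x·y + 2·y], [4·x·y + 4·x - 4, 2·x^2 + 1]].
At the point, J = [[-2.250, -1.500], [11.000, 5.500]] (det J = 4.125).
Solving J·Δ = −F gives Δ = (-4.348, 7.106).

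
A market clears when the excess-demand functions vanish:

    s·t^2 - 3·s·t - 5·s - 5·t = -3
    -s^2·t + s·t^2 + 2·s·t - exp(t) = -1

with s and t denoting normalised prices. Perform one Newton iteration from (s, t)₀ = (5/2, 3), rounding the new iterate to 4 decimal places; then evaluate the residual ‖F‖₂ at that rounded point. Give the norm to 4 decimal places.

70.7801

At (5/2, 3): F = (-24.5000, -0.335537).
Jacobian J = [[t^2 - 3·t - 5, 2·s·t - 3·s - 5], [-2·s·t + t^2 + 2·t, -s^2 + 2·s·t + 2·s - exp(t)]].
At the point, J = [[-5.0000, 2.5000], [0.0000, -6.335537]] (det J = 31.677685).
Solving J·Δ = −F gives Δ = (-4.9265, -0.0530).
Then the next iterate is (s, t)₁ = (-2.4265, 2.9470).
Re-evaluating at (-2.4265, 2.9470): F = (0.776497, -70.775850), so ‖F‖₂ = 70.7801.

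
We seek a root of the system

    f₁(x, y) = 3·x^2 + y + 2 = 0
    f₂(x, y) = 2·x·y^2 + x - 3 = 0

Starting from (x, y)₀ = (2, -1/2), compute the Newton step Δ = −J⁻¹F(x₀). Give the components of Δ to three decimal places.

(-1.091, -0.409)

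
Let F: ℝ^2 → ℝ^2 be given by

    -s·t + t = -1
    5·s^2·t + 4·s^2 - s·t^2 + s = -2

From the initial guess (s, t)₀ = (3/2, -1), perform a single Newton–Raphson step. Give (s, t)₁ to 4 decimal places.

(-0.1667, -1.3333)

At (3/2, -1): F = (1.5000, -0.2500).
Jacobian J = [[-t, -s + 1], [10·s·t + 8·s - t^2 + 1, 5·s^2 - 2·s·t]].
At the point, J = [[1.0000, -0.5000], [-3.0000, 14.2500]] (det J = 12.7500).
Solving J·Δ = −F gives Δ = (-1.6667, -0.3333).
Then the next iterate is (s, t)₁ = (-0.1667, -1.3333).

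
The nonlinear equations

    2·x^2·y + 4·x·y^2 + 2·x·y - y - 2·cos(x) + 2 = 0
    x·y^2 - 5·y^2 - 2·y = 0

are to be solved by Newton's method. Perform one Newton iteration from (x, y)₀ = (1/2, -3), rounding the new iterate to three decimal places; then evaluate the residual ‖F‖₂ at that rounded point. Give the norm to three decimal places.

At (1/2, -3): F = (16.74483, -34.500).
Jacobian J = [[4·x·y + 4·y^2 + 2·y + 2·sin(x), 2·x^2 + 8·x·y + 2·x - 1], [y^2, 2·x·y - 10·y - 2]].
At the point, J = [[24.95885, -11.500], [9.000, 25.000]] (det J = 727.47128).
Solving J·Δ = −F gives Δ = (-0.030, 1.391).
Then the next iterate is (x, y)₁ = (0.470, -1.609).
Re-evaluating at (0.470, -1.609): F = (4.46964, -8.50963), so ‖F‖₂ = 9.612.

9.612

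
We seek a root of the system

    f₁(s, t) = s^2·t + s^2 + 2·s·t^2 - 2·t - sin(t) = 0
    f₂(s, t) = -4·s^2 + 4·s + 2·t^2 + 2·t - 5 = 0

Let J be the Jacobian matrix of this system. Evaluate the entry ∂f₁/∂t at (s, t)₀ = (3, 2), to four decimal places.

∂f₁/∂t = s^2 + 4·s·t - cos(t) - 2.
At (3, 2) this is 31.4161.

31.4161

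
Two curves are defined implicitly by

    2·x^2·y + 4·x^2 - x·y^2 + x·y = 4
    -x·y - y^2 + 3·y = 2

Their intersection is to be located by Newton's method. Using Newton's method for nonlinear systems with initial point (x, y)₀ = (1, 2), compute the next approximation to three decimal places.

At (1, 2): F = (2.000, -2.000).
Jacobian J = [[4·x·y + 8·x - y^2 + y, 2·x^2 - 2·x·y + x], [-y, -x - 2·y + 3]].
At the point, J = [[14.000, -1.000], [-2.000, -2.000]] (det J = -30.000).
Solving J·Δ = −F gives Δ = (-0.200, -0.800).
Then the next iterate is (x, y)₁ = (0.800, 1.200).

(0.800, 1.200)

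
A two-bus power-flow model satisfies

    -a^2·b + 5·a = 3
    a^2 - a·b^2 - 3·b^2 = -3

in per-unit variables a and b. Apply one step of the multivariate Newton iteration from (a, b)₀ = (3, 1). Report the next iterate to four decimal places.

(2.6842, 1.3684)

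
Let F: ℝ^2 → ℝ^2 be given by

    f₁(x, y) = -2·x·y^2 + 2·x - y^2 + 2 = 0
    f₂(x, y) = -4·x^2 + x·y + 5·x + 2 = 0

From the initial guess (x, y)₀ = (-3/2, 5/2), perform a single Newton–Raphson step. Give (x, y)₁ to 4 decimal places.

At (-3/2, 5/2): F = (11.5000, -18.2500).
Jacobian J = [[-2·y^2 + 2, -4·x·y - 2·y], [-8·x + y + 5, x]].
At the point, J = [[-10.5000, 10.0000], [19.5000, -1.5000]] (det J = -179.2500).
Solving J·Δ = −F gives Δ = (0.9219, -0.1820).
Then the next iterate is (x, y)₁ = (-0.5781, 2.3180).

(-0.5781, 2.3180)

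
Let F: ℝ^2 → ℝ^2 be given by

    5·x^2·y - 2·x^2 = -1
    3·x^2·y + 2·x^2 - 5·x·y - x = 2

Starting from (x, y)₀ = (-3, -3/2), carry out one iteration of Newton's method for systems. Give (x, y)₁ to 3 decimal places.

(-1.900, -1.015)

At (-3, -3/2): F = (-84.500, -44.000).
Jacobian J = [[10·x·y - 4·x, 5·x^2], [6·x·y + 4·x - 5·y - 1, 3·x^2 - 5·x]].
At the point, J = [[57.000, 45.000], [21.500, 42.000]] (det J = 1426.500).
Solving J·Δ = −F gives Δ = (1.100, 0.485).
Then the next iterate is (x, y)₁ = (-1.900, -1.015).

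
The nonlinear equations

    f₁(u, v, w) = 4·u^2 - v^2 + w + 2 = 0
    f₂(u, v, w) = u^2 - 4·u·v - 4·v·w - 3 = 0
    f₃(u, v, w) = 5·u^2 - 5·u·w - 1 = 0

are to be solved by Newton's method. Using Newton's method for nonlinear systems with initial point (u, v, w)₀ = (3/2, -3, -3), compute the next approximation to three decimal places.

(0.856, -1.843, -1.211)

At (3/2, -3, -3): F = (-1.000, -18.750, 32.750).
Jacobian J = [[8·u, -2·v, 1], [2·u - 4·v, -4·u - 4·w, -4·v], [10·u - 5·w, 0, -5·u]].
At the point, J = [[12.000, 6.000, 1.000], [15.000, 6.000, 12.000], [30.000, 0.000, -7.500]] (det J = 2115.000).
Solving J·Δ = −F gives Δ = (-0.644, 1.157, 1.789).
Then the next iterate is (u, v, w)₁ = (0.856, -1.843, -1.211).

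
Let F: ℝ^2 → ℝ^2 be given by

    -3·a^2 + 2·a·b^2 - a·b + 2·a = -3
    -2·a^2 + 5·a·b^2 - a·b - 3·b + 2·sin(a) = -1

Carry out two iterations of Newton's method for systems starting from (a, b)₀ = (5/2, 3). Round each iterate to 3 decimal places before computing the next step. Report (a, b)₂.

At (5/2, 3): F = (26.750, 85.69694).
Jacobian J = [[-6·a + 2·b^2 - b + 2, 4·a·b - a], [-4·a + 5·b^2 - b + 2·cos(a), 10·a·b - a - 3]].
At the point, J = [[2.000, 27.500], [30.39771, 69.500]] (det J = -696.93710).
Solving J·Δ = −F gives Δ = (-0.714, -0.921).
Then the next iterate is (a, b)₁ = (1.786, 2.079).
Round to (1.786, 2.079) and repeat: F = (8.72856, 25.22179), J = [[-2.15052, 13.06638], [11.96111, 32.34494]].
Δ = (-0.209, -0.702), so (a, b)₂ = (1.577, 1.377).

(1.577, 1.377)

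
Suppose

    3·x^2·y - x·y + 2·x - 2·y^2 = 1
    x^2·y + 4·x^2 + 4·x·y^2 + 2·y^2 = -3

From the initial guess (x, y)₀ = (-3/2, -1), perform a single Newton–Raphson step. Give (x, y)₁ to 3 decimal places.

At (-3/2, -1): F = (-14.250, 5.750).
Jacobian J = [[6·x·y - y + 2, 3·x^2 - x - 4·y], [2·x·y + 8·x + 4·y^2, x^2 + 8·x·y + 4·y]].
At the point, J = [[12.000, 12.250], [-5.000, 10.250]] (det J = 184.250).
Solving J·Δ = −F gives Δ = (1.175, 0.012).
Then the next iterate is (x, y)₁ = (-0.325, -0.988).

(-0.325, -0.988)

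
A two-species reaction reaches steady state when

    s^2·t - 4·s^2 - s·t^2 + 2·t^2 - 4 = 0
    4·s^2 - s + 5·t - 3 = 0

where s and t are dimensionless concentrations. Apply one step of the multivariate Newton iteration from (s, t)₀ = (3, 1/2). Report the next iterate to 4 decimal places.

At (3, 1/2): F = (-35.7500, 32.5000).
Jacobian J = [[2·s·t - 8·s - t^2, s^2 - 2·s·t + 4·t], [8·s - 1, 5]].
At the point, J = [[-21.2500, 8.0000], [23.0000, 5.0000]] (det J = -290.2500).
Solving J·Δ = −F gives Δ = (-1.5116, 0.4535).
Then the next iterate is (s, t)₁ = (1.4884, 0.9535).

(1.4884, 0.9535)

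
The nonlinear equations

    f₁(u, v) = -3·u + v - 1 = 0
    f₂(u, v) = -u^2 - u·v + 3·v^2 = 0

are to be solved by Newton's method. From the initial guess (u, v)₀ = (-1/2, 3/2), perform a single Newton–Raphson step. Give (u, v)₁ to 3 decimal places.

(-0.080, 0.759)

At (-1/2, 3/2): F = (2.000, 7.250).
Jacobian J = [[-3, 1], [-2·u - v, -u + 6·v]].
At the point, J = [[-3.000, 1.000], [-0.500, 9.500]] (det J = -28.000).
Solving J·Δ = −F gives Δ = (0.420, -0.741).
Then the next iterate is (u, v)₁ = (-0.080, 0.759).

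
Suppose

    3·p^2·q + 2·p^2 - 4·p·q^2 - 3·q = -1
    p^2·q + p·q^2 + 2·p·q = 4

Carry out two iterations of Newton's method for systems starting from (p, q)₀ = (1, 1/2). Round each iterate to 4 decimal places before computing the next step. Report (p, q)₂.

At (1, 1/2): F = (2.0000, -2.2500).
Jacobian J = [[6·p·q + 4·p - 4·q^2, 3·p^2 - 8·p·q - 3], [2·p·q + q^2 + 2·q, p^2 + 2·p·q + 2·p]].
At the point, J = [[6.0000, -4.0000], [2.2500, 4.0000]] (det J = 33.0000).
Solving J·Δ = −F gives Δ = (0.0303, 0.5455).
Then the next iterate is (p, q)₁ = (1.0303, 1.0455).
Round to (1.0303, 1.0455) and repeat: F = (-1.188773, 0.390365), J = [[6.211991, -8.432875], [5.338428, 5.276475]].
Δ = (0.0383, -0.1127), so (p, q)₂ = (1.0686, 0.9328).

(1.0686, 0.9328)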